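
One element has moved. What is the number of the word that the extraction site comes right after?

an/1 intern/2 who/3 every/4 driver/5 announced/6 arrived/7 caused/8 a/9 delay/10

The displaced element is "an intern" (word 2).
It is linked across 1 clause boundary (Ø).
It functions as the subject of "arrived", so the gap sits immediately after word 6 ("announced").
Base order: Every driver announced that an intern arrived.

6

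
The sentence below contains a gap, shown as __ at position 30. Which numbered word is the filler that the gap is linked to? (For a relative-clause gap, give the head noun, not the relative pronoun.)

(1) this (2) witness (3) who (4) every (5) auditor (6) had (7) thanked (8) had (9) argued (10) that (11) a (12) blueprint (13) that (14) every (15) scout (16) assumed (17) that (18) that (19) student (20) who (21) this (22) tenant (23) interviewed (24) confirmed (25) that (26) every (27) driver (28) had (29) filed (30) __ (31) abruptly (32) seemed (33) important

The gap at 30 is the object of "filed", inside a relative clause.
The relative pronoun is "that" (word 13); it is bound by the head noun immediately before it.
Its filler is the head noun "blueprint", at word 12.

12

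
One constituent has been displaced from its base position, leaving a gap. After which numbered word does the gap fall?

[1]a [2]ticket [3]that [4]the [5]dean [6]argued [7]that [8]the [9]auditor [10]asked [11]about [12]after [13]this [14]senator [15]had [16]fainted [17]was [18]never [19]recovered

The displaced element is "a ticket" (word 2).
It is linked across 1 clause boundary (that).
It functions as the object of the preposition "about" of "asked", so the gap sits immediately after word 11 ("about").
Base order: The dean argued that the auditor asked about a ticket after this senator had fainted.

11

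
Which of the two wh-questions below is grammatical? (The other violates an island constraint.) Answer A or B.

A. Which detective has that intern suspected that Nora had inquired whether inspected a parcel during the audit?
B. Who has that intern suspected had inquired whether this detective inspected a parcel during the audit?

B

In A, the wh-phrase is extracted from inside a wh-island (introduced by "whether"), which blocks movement.
In B, the extraction path crosses only that-complement boundaries, which are transparent.
So B is grammatical.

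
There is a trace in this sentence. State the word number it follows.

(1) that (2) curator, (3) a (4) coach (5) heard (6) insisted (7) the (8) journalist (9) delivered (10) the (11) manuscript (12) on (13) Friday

The displaced element is "that curator" (word 2).
It is linked across 1 clause boundary (Ø).
It functions as the subject of "insisted", so the gap sits immediately after word 5 ("heard").
Base order: A coach heard that curator insisted the journalist delivered the manuscript on Friday.

5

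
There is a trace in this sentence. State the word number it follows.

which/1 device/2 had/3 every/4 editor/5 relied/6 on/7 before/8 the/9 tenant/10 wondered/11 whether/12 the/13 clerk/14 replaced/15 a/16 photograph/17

The displaced element is "which device" (word 2).
It functions as the object of the preposition "on" of "relied", so the gap sits immediately after word 7 ("on").
Base order: Every editor had relied on which device before the tenant wondered whether the clerk replaced a photograph.

7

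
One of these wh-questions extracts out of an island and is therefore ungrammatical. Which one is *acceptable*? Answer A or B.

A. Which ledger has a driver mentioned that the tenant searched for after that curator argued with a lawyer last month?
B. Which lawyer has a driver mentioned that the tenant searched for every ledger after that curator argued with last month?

In B, the wh-phrase is extracted from inside an adjunct island (introduced by "after"), which blocks movement.
In A, the extraction path crosses only that-complement boundaries, which are transparent.
So A is grammatical.

A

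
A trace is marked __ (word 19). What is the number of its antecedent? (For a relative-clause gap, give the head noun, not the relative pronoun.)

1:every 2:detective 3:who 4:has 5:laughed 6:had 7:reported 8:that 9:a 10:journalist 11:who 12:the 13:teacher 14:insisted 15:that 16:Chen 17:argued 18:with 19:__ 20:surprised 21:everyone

10

The gap at 19 is the prepositional object of "argued", inside a relative clause.
The relative pronoun is "who" (word 11); it is bound by the head noun immediately before it.
Its filler is the head noun "journalist", at word 10.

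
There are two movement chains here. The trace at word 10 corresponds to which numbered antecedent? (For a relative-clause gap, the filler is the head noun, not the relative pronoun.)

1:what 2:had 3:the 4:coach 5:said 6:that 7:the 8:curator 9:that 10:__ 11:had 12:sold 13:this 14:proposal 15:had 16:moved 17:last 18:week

8

The marked gap is inside the relative clause, the subject of "sold".
Its filler is the head noun "curator" (via "that"), at word 8.
(The other dependency links word 1 to a gap after word 16.)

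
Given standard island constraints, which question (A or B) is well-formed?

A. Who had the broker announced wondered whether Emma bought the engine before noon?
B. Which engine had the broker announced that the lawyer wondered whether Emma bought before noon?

In B, the wh-phrase is extracted from inside a wh-island (introduced by "whether"), which blocks movement.
In A, the extraction path crosses only that-complement boundaries, which are transparent.
So A is grammatical.

A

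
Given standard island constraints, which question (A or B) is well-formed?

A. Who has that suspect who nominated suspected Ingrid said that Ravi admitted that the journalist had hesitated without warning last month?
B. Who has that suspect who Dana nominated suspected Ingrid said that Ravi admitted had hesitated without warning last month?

In A, the wh-phrase is extracted from inside a complex-NP island (relative clause) (introduced by "who"), which blocks movement.
In B, the extraction path crosses only that-complement boundaries, which are transparent.
So B is grammatical.

B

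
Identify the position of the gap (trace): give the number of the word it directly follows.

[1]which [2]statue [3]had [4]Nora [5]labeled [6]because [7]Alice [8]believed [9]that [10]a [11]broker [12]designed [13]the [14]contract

5

The displaced element is "which statue" (word 2).
It functions as the direct object of "labeled", so the gap sits immediately after word 5 ("labeled").
Base order: Nora had labeled which statue because Alice believed that a broker designed the contract.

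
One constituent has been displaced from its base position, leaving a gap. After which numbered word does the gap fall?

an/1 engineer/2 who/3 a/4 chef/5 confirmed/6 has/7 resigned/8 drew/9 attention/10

6

The displaced element is "an engineer" (word 2).
It is linked across 1 clause boundary (Ø).
It functions as the subject of "resigned", so the gap sits immediately after word 6 ("confirmed").
Base order: A chef confirmed that an engineer has resigned.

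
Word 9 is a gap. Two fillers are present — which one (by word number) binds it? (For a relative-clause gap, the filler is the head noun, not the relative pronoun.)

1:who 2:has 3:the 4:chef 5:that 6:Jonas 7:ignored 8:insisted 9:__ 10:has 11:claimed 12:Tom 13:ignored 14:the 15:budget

1

The marked gap is the subject of "claimed".
Its filler is the fronted wh-phrase "who", at word 1.
(The other dependency links word 4 to a gap after word 7.)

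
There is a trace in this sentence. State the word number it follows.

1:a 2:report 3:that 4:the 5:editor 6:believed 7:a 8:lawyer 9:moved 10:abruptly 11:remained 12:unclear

9

The displaced element is "a report" (word 2).
It is linked across 1 clause boundary (Ø).
It functions as the direct object of "moved", so the gap sits immediately after word 9 ("moved").
Base order: The editor believed a lawyer moved a report abruptly.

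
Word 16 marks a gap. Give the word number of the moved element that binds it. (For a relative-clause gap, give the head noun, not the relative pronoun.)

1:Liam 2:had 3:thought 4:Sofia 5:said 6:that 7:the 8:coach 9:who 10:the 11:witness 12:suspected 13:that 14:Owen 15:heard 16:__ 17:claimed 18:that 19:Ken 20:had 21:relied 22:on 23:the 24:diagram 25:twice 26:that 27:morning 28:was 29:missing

8

The gap at 16 is the subject of "claimed", inside a relative clause.
The relative pronoun is "who" (word 9); it is bound by the head noun immediately before it.
Its filler is the head noun "coach", at word 8.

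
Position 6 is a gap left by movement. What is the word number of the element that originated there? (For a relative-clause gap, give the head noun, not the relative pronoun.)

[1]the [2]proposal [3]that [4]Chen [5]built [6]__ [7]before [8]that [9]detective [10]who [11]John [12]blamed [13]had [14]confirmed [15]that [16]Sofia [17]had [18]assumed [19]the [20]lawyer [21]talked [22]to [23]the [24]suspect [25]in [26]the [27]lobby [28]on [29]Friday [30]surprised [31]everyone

The gap at 6 is the object of "built", inside a relative clause.
The relative pronoun is "that" (word 3); it is bound by the head noun immediately before it.
Its filler is the head noun "proposal", at word 2.

2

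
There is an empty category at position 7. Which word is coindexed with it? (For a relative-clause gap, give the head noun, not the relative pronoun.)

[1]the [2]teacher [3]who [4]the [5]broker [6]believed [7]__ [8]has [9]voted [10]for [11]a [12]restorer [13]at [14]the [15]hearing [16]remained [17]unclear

The gap at 7 is the subject of "voted", inside a relative clause.
The relative pronoun is "who" (word 3); it is bound by the head noun immediately before it.
Its filler is the head noun "teacher", at word 2.

2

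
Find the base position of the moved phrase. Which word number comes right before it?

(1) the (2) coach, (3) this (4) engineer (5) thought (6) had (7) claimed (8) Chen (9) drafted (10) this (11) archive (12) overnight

The displaced element is "the coach" (word 2).
It is linked across 1 clause boundary (Ø).
It functions as the subject of "claimed", so the gap sits immediately after word 5 ("thought").
Base order: This engineer thought that the coach had claimed Chen drafted this archive overnight.

5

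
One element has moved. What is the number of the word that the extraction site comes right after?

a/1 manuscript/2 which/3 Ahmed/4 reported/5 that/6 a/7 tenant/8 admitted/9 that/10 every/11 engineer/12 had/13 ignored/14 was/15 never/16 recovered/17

The displaced element is "a manuscript" (word 2).
It is linked across 2 clause boundaries (that → that).
It functions as the direct object of "ignored", so the gap sits immediately after word 14 ("ignored").
Base order: Ahmed reported that a tenant admitted that every engineer had ignored a manuscript.

14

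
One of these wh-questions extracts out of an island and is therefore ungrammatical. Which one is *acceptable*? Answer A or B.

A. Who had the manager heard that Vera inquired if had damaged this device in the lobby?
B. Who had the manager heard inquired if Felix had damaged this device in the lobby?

B

In A, the wh-phrase is extracted from inside a wh-island (introduced by "if"), which blocks movement.
In B, the extraction path crosses only that-complement boundaries, which are transparent.
So B is grammatical.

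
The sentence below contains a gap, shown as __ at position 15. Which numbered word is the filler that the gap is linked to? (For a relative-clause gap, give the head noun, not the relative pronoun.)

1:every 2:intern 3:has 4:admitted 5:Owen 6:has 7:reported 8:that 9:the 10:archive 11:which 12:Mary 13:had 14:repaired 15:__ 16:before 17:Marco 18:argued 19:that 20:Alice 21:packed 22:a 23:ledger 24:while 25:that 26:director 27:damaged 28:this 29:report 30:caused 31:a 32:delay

The gap at 15 is the object of "repaired", inside a relative clause.
The relative pronoun is "which" (word 11); it is bound by the head noun immediately before it.
Its filler is the head noun "archive", at word 10.

10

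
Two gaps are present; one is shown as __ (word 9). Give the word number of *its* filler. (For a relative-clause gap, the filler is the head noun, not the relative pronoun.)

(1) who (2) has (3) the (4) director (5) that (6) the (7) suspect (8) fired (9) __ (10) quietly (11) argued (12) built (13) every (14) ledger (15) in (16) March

4

The marked gap is inside the relative clause, the direct object of "fired".
Its filler is the head noun "director" (via "that"), at word 4.
(The other dependency links word 1 to a gap after word 11.)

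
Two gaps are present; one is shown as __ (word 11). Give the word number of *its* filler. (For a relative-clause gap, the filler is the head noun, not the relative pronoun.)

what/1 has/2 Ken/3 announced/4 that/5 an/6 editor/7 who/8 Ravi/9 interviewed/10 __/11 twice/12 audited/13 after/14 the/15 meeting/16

7

The marked gap is inside the relative clause, the direct object of "interviewed".
Its filler is the head noun "editor" (via "who"), at word 7.
(The other dependency links word 1 to a gap after word 13.)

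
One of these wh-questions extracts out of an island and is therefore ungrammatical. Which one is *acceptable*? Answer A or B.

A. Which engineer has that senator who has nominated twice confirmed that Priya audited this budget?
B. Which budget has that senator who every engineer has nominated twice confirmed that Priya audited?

In A, the wh-phrase is extracted from inside a complex-NP island (relative clause) (introduced by "who"), which blocks movement.
In B, the extraction path crosses only that-complement boundaries, which are transparent.
So B is grammatical.

B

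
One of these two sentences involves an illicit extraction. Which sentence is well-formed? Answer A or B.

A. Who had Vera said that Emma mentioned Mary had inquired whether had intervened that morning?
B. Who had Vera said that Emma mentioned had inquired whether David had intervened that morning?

In A, the wh-phrase is extracted from inside a wh-island (introduced by "whether"), which blocks movement.
In B, the extraction path crosses only that-complement boundaries, which are transparent.
So B is grammatical.

B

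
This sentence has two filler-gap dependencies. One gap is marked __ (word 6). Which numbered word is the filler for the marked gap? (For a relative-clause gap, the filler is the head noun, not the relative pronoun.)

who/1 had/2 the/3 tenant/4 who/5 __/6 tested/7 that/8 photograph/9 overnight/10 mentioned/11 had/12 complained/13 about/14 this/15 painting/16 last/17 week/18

4

The marked gap is inside the relative clause, the subject of "tested".
Its filler is the head noun "tenant" (via "who"), at word 4.
(The other dependency links word 1 to a gap after word 11.)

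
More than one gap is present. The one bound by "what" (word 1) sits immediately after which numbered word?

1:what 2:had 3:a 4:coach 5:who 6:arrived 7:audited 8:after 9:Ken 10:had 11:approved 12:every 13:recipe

The displaced element is "what" (word 1).
It functions as the direct object of "audited", so the gap sits immediately after word 7 ("audited").
Base order: A coach who arrived had audited what after Ken had approved every recipe.

7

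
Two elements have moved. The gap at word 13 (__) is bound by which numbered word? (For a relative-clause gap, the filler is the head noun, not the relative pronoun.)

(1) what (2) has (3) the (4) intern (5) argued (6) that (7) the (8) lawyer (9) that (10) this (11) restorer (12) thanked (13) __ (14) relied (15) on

8

The marked gap is inside the relative clause, the direct object of "thanked".
Its filler is the head noun "lawyer" (via "that"), at word 8.
(The other dependency links word 1 to a gap after word 15.)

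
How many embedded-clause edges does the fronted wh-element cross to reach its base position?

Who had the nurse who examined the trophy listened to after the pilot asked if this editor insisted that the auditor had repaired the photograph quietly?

"who" originates inside the matrix clause — no clause boundary is crossed.

0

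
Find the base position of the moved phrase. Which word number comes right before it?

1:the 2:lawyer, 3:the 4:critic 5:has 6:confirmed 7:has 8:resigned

The displaced element is "the lawyer" (word 2).
It is linked across 1 clause boundary (Ø).
It functions as the subject of "resigned", so the gap sits immediately after word 6 ("confirmed").
Base order: The critic has confirmed the lawyer has resigned.

6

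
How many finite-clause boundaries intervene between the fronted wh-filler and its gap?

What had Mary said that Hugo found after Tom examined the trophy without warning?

1

"what" is extracted from the object of "found".
Boundaries crossed, outermost first: [that] — 1 in total.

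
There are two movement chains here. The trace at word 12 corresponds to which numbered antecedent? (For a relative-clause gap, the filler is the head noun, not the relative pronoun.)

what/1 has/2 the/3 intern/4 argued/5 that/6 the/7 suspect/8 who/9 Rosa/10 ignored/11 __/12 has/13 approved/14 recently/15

8

The marked gap is inside the relative clause, the direct object of "ignored".
Its filler is the head noun "suspect" (via "who"), at word 8.
(The other dependency links word 1 to a gap after word 14.)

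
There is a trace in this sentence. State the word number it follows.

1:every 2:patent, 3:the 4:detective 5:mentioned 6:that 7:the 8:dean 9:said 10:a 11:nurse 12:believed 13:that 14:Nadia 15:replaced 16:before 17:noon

The displaced element is "every patent" (word 2).
It is linked across 3 clause boundaries (that → Ø → that).
It functions as the direct object of "replaced", so the gap sits immediately after word 15 ("replaced").
Base order: The detective mentioned that the dean said a nurse believed that Nadia replaced every patent before noon.

15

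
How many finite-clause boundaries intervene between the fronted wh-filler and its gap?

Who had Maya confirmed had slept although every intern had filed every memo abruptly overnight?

1

"who" is extracted from the subject of "slept".
Boundaries crossed, outermost first: [Ø] — 1 in total.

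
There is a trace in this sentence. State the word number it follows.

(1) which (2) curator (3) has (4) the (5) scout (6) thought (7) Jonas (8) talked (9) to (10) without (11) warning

9

The displaced element is "which curator" (word 2).
It is linked across 1 clause boundary (Ø).
It functions as the object of the preposition "to" of "talked", so the gap sits immediately after word 9 ("to").
Base order: The scout has thought Jonas talked to which curator without warning.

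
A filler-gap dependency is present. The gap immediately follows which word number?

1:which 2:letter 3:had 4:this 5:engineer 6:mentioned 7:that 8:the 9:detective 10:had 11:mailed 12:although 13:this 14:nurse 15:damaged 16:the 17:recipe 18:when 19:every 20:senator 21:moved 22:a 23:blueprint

The displaced element is "which letter" (word 2).
It is linked across 1 clause boundary (that).
It functions as the direct object of "mailed", so the gap sits immediately after word 11 ("mailed").
Base order: This engineer had mentioned that the detective had mailed which letter although this nurse damaged the recipe when every senator moved a blueprint.

11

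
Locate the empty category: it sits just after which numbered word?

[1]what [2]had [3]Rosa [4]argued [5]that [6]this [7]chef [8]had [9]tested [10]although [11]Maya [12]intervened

The displaced element is "what" (word 1).
It is linked across 1 clause boundary (that).
It functions as the direct object of "tested", so the gap sits immediately after word 9 ("tested").
Base order: Rosa had argued that this chef had tested what although Maya intervened.

9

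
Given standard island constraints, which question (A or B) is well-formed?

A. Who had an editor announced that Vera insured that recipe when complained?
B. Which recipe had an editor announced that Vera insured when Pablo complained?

In A, the wh-phrase is extracted from inside an adjunct island (introduced by "when"), which blocks movement.
In B, the extraction path crosses only that-complement boundaries, which are transparent.
So B is grammatical.

B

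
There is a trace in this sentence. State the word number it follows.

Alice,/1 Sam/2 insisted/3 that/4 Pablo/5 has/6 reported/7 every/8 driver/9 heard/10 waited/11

10

The displaced element is "Alice" (word 1).
It is linked across 3 clause boundaries (that → Ø → Ø).
It functions as the subject of "waited", so the gap sits immediately after word 10 ("heard").
Base order: Sam insisted that Pablo has reported every driver heard Alice waited.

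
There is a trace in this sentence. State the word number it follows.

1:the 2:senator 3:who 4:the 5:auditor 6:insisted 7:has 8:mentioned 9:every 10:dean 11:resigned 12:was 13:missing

6

The displaced element is "the senator" (word 2).
It is linked across 1 clause boundary (Ø).
It functions as the subject of "mentioned", so the gap sits immediately after word 6 ("insisted").
Base order: The auditor insisted that the senator has mentioned every dean resigned.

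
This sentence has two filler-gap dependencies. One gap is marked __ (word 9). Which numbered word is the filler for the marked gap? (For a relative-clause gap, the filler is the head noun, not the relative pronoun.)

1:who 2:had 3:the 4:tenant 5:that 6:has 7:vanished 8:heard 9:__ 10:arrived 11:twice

The marked gap is the subject of "arrived".
Its filler is the fronted wh-phrase "who", at word 1.
(The other dependency links word 4 to a gap after word 5.)

1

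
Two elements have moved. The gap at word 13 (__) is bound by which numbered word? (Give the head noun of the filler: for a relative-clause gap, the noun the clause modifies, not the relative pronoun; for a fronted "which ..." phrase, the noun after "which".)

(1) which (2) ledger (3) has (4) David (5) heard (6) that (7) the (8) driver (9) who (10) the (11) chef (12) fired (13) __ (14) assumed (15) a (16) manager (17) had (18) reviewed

The marked gap is inside the relative clause, the direct object of "fired".
Its filler is the head noun "driver" (via "who"), at word 8.
(The other dependency links word 2 to a gap after word 18.)

8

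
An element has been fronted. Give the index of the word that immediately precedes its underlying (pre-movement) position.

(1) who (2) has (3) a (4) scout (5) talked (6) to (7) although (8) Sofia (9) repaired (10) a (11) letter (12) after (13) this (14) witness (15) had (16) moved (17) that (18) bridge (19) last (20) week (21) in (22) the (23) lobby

The displaced element is "who" (word 1).
It functions as the object of the preposition "to" of "talked", so the gap sits immediately after word 6 ("to").
Base order: A scout has talked to who although Sofia repaired a letter after this witness had moved that bridge last week in the lobby.

6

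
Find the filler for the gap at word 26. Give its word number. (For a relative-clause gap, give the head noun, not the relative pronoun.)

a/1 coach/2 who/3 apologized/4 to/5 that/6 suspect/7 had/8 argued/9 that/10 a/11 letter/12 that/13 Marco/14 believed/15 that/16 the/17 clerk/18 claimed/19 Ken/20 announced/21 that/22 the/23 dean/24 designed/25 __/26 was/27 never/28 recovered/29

The gap at 26 is the object of "designed", inside a relative clause.
The relative pronoun is "that" (word 13); it is bound by the head noun immediately before it.
Its filler is the head noun "letter", at word 12.

12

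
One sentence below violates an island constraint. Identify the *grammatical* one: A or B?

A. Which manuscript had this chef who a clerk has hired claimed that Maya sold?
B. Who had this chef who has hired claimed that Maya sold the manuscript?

A

In B, the wh-phrase is extracted from inside a complex-NP island (relative clause) (introduced by "who"), which blocks movement.
In A, the extraction path crosses only that-complement boundaries, which are transparent.
So A is grammatical.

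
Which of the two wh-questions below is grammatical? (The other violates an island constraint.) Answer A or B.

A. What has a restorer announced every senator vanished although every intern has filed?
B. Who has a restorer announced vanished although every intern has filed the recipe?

B

In A, the wh-phrase is extracted from inside an adjunct island (introduced by "although"), which blocks movement.
In B, the extraction path crosses only that-complement boundaries, which are transparent.
So B is grammatical.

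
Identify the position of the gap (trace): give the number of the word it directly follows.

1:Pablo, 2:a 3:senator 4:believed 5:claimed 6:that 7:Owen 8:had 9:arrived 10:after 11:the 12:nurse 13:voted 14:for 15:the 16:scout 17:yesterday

4

The displaced element is "Pablo" (word 1).
It is linked across 1 clause boundary (Ø).
It functions as the subject of "claimed", so the gap sits immediately after word 4 ("believed").
Base order: A senator believed Pablo claimed that Owen had arrived after the nurse voted for the scout yesterday.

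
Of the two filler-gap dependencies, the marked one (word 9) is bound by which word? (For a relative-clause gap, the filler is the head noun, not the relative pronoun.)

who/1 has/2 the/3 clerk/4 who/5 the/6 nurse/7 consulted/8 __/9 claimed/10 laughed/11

4

The marked gap is inside the relative clause, the direct object of "consulted".
Its filler is the head noun "clerk" (via "who"), at word 4.
(The other dependency links word 1 to a gap after word 10.)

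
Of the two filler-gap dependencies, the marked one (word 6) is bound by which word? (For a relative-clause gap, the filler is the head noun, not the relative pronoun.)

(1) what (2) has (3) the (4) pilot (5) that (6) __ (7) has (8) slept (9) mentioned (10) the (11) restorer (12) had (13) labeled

4

The marked gap is inside the relative clause, the subject of "slept".
Its filler is the head noun "pilot" (via "that"), at word 4.
(The other dependency links word 1 to a gap after word 13.)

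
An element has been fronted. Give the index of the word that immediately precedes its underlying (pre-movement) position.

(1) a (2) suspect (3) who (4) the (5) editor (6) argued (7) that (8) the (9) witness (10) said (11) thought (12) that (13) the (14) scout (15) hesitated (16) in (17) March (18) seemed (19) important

10

The displaced element is "a suspect" (word 2).
It is linked across 2 clause boundaries (that → Ø).
It functions as the subject of "thought", so the gap sits immediately after word 10 ("said").
Base order: The editor argued that the witness said that a suspect thought that the scout hesitated in March.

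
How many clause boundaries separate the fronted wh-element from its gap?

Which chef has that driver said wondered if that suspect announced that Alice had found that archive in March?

1

"which chef" is extracted from the subject of "wondered".
Boundaries crossed, outermost first: [Ø] — 1 in total.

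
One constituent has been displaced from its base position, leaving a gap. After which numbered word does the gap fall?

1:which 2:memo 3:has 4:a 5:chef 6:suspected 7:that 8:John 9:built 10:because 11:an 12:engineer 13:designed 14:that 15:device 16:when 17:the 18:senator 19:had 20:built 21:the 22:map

The displaced element is "which memo" (word 2).
It is linked across 1 clause boundary (that).
It functions as the direct object of "built", so the gap sits immediately after word 9 ("built").
Base order: A chef has suspected that John built which memo because an engineer designed that device when the senator had built the map.

9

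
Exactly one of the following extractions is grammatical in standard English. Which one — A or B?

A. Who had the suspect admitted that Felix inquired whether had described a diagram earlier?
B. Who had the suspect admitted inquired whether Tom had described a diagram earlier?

B

In A, the wh-phrase is extracted from inside a wh-island (introduced by "whether"), which blocks movement.
In B, the extraction path crosses only that-complement boundaries, which are transparent.
So B is grammatical.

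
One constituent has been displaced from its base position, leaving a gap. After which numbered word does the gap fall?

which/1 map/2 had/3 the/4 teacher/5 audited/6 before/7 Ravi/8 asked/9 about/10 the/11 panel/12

6

The displaced element is "which map" (word 2).
It functions as the direct object of "audited", so the gap sits immediately after word 6 ("audited").
Base order: The teacher had audited which map before Ravi asked about the panel.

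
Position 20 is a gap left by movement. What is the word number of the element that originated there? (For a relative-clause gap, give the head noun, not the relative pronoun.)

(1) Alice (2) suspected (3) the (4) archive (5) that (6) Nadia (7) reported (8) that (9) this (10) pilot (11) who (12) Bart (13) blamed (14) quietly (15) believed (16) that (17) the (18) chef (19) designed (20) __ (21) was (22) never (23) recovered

4

The gap at 20 is the object of "designed", inside a relative clause.
The relative pronoun is "that" (word 5); it is bound by the head noun immediately before it.
Its filler is the head noun "archive", at word 4.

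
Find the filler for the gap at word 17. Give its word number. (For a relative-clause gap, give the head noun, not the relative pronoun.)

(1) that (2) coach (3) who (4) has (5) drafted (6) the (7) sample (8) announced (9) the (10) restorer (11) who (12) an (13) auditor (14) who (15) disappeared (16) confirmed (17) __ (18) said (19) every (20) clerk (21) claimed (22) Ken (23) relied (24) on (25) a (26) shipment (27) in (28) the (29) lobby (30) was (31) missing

10

The gap at 17 is the subject of "said", inside a relative clause.
The relative pronoun is "who" (word 11); it is bound by the head noun immediately before it.
Its filler is the head noun "restorer", at word 10.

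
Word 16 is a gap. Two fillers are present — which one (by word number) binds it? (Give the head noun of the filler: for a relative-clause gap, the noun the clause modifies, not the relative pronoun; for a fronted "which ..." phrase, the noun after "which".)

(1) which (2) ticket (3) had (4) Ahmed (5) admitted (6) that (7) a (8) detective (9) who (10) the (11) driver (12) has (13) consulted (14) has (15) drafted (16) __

2

The marked gap is the direct object of "drafted".
Its filler is the fronted wh-phrase "which ticket", at word 2.
(The other dependency links word 8 to a gap after word 13.)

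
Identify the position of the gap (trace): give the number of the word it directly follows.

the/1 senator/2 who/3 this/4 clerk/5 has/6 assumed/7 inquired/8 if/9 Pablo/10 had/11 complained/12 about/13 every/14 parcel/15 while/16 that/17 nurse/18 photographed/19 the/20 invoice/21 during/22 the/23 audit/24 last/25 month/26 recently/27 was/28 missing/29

7

The displaced element is "the senator" (word 2).
It is linked across 1 clause boundary (Ø).
It functions as the subject of "inquired", so the gap sits immediately after word 7 ("assumed").
Base order: This clerk has assumed the senator inquired if Pablo had complained about every parcel while that nurse photographed the invoice during the audit last month recently.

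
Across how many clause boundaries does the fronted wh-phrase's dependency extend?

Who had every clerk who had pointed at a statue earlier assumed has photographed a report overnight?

"who" is extracted from the subject of "photographed".
Boundaries crossed, outermost first: [Ø] — 1 in total.

1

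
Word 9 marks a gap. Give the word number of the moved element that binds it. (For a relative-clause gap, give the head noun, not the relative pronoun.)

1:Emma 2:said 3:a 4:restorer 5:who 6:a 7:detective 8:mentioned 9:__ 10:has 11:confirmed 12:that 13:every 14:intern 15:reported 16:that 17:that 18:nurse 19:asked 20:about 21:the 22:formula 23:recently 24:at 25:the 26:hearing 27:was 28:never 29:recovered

The gap at 9 is the subject of "confirmed", inside a relative clause.
The relative pronoun is "who" (word 5); it is bound by the head noun immediately before it.
Its filler is the head noun "restorer", at word 4.

4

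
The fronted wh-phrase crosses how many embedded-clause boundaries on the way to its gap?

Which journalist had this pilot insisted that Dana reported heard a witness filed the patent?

"which journalist" is extracted from the subject of "heard".
Boundaries crossed, outermost first: [that], [Ø] — 2 in total.

2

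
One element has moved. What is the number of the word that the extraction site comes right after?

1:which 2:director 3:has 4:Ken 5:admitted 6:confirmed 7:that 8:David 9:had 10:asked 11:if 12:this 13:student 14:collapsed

5

The displaced element is "which director" (word 2).
It is linked across 1 clause boundary (Ø).
It functions as the subject of "confirmed", so the gap sits immediately after word 5 ("admitted").
Base order: Ken has admitted that which director confirmed that David had asked if this student collapsed.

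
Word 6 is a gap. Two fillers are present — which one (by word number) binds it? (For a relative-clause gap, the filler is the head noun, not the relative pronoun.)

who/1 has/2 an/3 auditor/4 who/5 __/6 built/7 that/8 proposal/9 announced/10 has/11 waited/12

The marked gap is inside the relative clause, the subject of "built".
Its filler is the head noun "auditor" (via "who"), at word 4.
(The other dependency links word 1 to a gap after word 10.)

4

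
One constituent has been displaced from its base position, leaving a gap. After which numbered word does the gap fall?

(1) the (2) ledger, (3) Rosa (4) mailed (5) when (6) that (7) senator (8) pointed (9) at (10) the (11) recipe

The displaced element is "the ledger" (word 2).
It functions as the direct object of "mailed", so the gap sits immediately after word 4 ("mailed").
Base order: Rosa mailed the ledger when that senator pointed at the recipe.

4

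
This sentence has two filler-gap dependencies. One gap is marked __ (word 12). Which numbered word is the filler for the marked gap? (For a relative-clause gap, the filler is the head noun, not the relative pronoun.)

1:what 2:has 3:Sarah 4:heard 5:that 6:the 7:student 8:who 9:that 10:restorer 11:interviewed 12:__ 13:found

The marked gap is inside the relative clause, the direct object of "interviewed".
Its filler is the head noun "student" (via "who"), at word 7.
(The other dependency links word 1 to a gap after word 13.)

7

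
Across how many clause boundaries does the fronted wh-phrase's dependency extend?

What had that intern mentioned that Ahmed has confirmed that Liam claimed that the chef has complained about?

"what" is extracted from the PP object of "complained".
Boundaries crossed, outermost first: [that], [that], [that] — 3 in total.

3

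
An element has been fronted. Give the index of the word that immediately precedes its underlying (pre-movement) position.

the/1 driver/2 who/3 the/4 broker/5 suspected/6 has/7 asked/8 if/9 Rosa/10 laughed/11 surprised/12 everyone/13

The displaced element is "the driver" (word 2).
It is linked across 1 clause boundary (Ø).
It functions as the subject of "asked", so the gap sits immediately after word 6 ("suspected").
Base order: The broker suspected the driver has asked if Rosa laughed.

6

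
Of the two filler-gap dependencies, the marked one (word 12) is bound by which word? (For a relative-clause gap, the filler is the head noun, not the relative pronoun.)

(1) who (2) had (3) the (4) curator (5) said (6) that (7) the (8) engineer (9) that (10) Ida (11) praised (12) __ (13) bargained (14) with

The marked gap is inside the relative clause, the direct object of "praised".
Its filler is the head noun "engineer" (via "that"), at word 8.
(The other dependency links word 1 to a gap after word 14.)

8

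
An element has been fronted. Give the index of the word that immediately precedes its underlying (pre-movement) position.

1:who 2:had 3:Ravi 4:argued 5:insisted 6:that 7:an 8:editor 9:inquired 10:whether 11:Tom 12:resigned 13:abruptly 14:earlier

4

The displaced element is "who" (word 1).
It is linked across 1 clause boundary (Ø).
It functions as the subject of "insisted", so the gap sits immediately after word 4 ("argued").
Base order: Ravi had argued that who insisted that an editor inquired whether Tom resigned abruptly earlier.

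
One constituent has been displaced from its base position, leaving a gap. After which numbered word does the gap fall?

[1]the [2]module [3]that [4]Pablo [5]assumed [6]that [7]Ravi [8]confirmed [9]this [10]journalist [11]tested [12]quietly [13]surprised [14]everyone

11

The displaced element is "the module" (word 2).
It is linked across 2 clause boundaries (that → Ø).
It functions as the direct object of "tested", so the gap sits immediately after word 11 ("tested").
Base order: Pablo assumed that Ravi confirmed this journalist tested the module quietly.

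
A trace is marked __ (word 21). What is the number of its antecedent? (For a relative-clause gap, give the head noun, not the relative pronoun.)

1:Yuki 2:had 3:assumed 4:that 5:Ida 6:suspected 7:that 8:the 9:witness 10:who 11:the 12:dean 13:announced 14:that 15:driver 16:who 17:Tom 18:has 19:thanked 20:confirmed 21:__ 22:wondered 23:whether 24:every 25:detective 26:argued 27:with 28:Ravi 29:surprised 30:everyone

9

The gap at 21 is the subject of "wondered", inside a relative clause.
The relative pronoun is "who" (word 10); it is bound by the head noun immediately before it.
Its filler is the head noun "witness", at word 9.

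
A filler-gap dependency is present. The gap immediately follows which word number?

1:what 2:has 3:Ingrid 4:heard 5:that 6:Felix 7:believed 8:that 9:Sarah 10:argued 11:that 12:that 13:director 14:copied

The displaced element is "what" (word 1).
It is linked across 3 clause boundaries (that → that → that).
It functions as the direct object of "copied", so the gap sits immediately after word 14 ("copied").
Base order: Ingrid has heard that Felix believed that Sarah argued that that director copied what.

14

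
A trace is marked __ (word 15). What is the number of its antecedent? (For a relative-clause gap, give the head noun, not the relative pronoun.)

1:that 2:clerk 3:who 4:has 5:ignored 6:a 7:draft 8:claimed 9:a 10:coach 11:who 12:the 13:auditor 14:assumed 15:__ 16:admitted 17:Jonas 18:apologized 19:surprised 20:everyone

10

The gap at 15 is the subject of "admitted", inside a relative clause.
The relative pronoun is "who" (word 11); it is bound by the head noun immediately before it.
Its filler is the head noun "coach", at word 10.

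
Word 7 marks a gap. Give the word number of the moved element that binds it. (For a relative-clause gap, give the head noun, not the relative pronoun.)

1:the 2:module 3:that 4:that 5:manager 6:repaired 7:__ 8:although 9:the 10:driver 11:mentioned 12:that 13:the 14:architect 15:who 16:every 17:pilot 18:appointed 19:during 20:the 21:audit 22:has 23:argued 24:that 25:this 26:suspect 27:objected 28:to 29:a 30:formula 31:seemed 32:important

2

The gap at 7 is the object of "repaired", inside a relative clause.
The relative pronoun is "that" (word 3); it is bound by the head noun immediately before it.
Its filler is the head noun "module", at word 2.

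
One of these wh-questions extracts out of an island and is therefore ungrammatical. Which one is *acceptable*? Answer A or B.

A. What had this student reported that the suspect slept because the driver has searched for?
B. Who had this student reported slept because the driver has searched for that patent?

In A, the wh-phrase is extracted from inside an adjunct island (introduced by "because"), which blocks movement.
In B, the extraction path crosses only that-complement boundaries, which are transparent.
So B is grammatical.

B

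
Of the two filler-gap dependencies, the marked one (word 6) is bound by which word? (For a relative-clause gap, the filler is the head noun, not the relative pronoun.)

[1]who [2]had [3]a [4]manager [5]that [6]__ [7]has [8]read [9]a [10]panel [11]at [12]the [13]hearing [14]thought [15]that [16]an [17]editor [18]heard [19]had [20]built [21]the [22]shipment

4

The marked gap is inside the relative clause, the subject of "read".
Its filler is the head noun "manager" (via "that"), at word 4.
(The other dependency links word 1 to a gap after word 18.)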